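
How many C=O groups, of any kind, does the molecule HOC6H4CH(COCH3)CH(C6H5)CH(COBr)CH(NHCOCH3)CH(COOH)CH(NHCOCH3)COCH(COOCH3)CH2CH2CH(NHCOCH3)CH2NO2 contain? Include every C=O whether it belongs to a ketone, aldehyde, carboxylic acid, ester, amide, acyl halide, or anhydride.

8

CH(COCH3): ketone, 1 C=O (running total 1).
CH(COBr): acyl halide, 1 C=O (running total 2).
CH(NHCOCH3): amide, 1 C=O (running total 3).
CH(COOH): carboxylic acid, 1 C=O (running total 4).
CH(NHCOCH3): amide, 1 C=O (running total 5).
CO: ketone, 1 C=O (running total 6).
CH(COOCH3): ester, 1 C=O (running total 7).
CH(NHCOCH3): amide, 1 C=O (running total 8).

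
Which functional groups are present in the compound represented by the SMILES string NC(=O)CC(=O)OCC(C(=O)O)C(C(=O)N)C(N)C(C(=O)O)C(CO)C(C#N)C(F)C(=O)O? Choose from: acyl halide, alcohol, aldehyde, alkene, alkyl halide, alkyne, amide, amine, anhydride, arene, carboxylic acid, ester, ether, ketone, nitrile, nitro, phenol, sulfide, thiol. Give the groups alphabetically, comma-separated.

alcohol, alkyl halide, amide, amine, carboxylic acid, ester, nitrile

Taking each segment in turn:
  H2NCO: –C(=O)NH2: carbonyl C bonded to C and to N → amide (the N is not a separate amine).
  CH2COOCH2: –C(=O)–O–C with C on the carbonyl side → ester.
  CH(COOH): pendant –COOH: carbonyl C bonded to C and –OH → carboxylic acid.
  CH(CONH2): pendant –CONH2: carbonyl C bonded to C and N → amide.
  CH(NH2): –NH2 on an sp³ carbon with no adjacent C=O → amine.
  CH(COOH): pendant –COOH: carbonyl C bonded to C and –OH → carboxylic acid.
  CH(CH2OH): pendant –CH2OH on an sp³ backbone C → alcohol.
  CH(CN): pendant –C≡N: nitrile.
  CH(F): halogen on an sp³ carbon → alkyl halide.
  COOH: –COOH: carbonyl C bonded to –OH and C → carboxylic acid (the –OH is not a separate alcohol).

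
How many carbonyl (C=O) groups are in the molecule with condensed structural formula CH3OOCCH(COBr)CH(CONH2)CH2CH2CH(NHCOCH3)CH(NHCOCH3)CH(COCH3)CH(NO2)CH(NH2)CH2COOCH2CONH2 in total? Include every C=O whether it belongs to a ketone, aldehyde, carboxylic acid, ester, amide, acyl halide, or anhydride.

CH3OOC: ester, 1 C=O (running total 1).
CH(COBr): acyl halide, 1 C=O (running total 2).
CH(CONH2): amide, 1 C=O (running total 3).
CH(NHCOCH3): amide, 1 C=O (running total 4).
CH(NHCOCH3): amide, 1 C=O (running total 5).
CH(COCH3): ketone, 1 C=O (running total 6).
CH2COOCH2: ester, 1 C=O (running total 7).
CONH2: amide, 1 C=O (running total 8).

8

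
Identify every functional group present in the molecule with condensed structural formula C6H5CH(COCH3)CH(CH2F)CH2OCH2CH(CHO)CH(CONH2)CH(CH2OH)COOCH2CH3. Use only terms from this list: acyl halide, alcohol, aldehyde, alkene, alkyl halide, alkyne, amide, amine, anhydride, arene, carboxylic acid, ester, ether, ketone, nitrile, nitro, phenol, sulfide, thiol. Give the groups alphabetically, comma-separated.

alcohol, aldehyde, alkyl halide, amide, arene, ester, ether, ketone

Working along the chain:
  C6H5: C6H5– phenyl ring → arene.
  CH(COCH3): pendant –COCH3: carbonyl C bonded to two carbons → ketone.
  CH(CH2F): pendant –CH2X: halogen on sp³ carbon → alkyl halide.
  CH2OCH2: C–O–C with sp³ carbons on both sides and no adjacent C=O → ether.
  CH(CHO): pendant –CHO: carbonyl C bonded to C and H → aldehyde.
  CH(CONH2): pendant –CONH2: carbonyl C bonded to C and N → amide.
  CH(CH2OH): pendant –CH2OH on an sp³ backbone C → alcohol.
  COOCH2CH3: –C(=O)OCH2CH3: carbonyl C bonded to C and to –OEt → ester.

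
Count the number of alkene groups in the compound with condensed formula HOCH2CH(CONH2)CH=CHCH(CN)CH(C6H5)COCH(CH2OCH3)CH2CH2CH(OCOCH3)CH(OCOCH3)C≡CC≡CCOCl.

Working along the chain:
  HOCH2: HO– on an sp³ carbon → alcohol.
  CH(CONH2): pendant –CONH2: carbonyl C bonded to C and N → amide.
  CH=CH: C=C double bond → alkene.
  CH(CN): pendant –C≡N: nitrile.
  CH(C6H5): pendant –C6H5: benzene ring → arene.
  CO: –C(=O)– with carbon on both sides → ketone.
  CH(CH2OCH3): pendant –CH2OCH3: C–O–C linkage → ether.
  CH(OCOCH3): pendant –OC(=O)CH3: an acyloxy group → ester.
  CH(OCOCH3): pendant –OC(=O)CH3: an acyloxy group → ester.
  C≡C: C≡C triple bond → alkyne.
  C≡C: C≡C triple bond → alkyne.
  COCl: –C(=O)Cl: carbonyl C bonded to C and to a halogen → acyl halide (not alkyl halide).
Alkene appears at: CH=CH → 1.

1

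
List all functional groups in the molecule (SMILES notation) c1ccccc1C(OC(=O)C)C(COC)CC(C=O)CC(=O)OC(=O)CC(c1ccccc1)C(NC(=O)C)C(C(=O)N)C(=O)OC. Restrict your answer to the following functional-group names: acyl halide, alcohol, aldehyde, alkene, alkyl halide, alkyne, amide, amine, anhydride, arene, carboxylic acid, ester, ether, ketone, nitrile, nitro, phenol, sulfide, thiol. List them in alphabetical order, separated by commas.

Working along the chain:
  C6H5: C6H5– phenyl ring → arene.
  CH(OCOCH3): pendant –OC(=O)CH3: an acyloxy group → ester.
  CH(CH2OCH3): pendant –CH2OCH3: C–O–C linkage → ether.
  CH(CHO): pendant –CHO: carbonyl C bonded to C and H → aldehyde.
  CH2CO-O-COCH2: two acyl groups sharing one oxygen, –C(=O)–O–C(=O)– → anhydride.
  CH(C6H5): pendant –C6H5: benzene ring → arene.
  CH(NHCOCH3): pendant –NHC(=O)CH3: N bonded to a carbonyl → amide (not amine).
  CH(CONH2): pendant –CONH2: carbonyl C bonded to C and N → amide.
  COOCH3: –C(=O)OCH3: carbonyl C bonded to C and to –OCH3 → ester (not ketone + ether).

aldehyde, amide, anhydride, arene, ester, ether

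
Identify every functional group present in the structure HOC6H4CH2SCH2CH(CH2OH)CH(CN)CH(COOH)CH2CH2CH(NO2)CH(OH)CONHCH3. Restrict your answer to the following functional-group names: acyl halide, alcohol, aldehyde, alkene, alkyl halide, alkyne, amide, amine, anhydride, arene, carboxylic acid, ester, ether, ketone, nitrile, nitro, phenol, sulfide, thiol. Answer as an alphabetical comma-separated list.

alcohol, amide, arene, carboxylic acid, nitrile, nitro, phenol, sulfide

Reading the structure from left to right:
  HOC6H4: –OH attached directly to an aromatic ring → phenol (not alcohol); the ring itself is an arene.
  CH2SCH2: C–S–C linkage → sulfide (thioether).
  CH(CH2OH): pendant –CH2OH on an sp³ backbone C → alcohol.
  CH(CN): pendant –C≡N: nitrile.
  CH(COOH): pendant –COOH: carbonyl C bonded to C and –OH → carboxylic acid.
  CH(NO2): –NO2 on an sp³ carbon → nitro (the N=O is not a carbonyl).
  CH(OH): –OH on an sp³ carbon → alcohol (secondary).
  CONHCH3: –C(=O)NHCH3: carbonyl C bonded to C and to N → amide (the N is not an amine).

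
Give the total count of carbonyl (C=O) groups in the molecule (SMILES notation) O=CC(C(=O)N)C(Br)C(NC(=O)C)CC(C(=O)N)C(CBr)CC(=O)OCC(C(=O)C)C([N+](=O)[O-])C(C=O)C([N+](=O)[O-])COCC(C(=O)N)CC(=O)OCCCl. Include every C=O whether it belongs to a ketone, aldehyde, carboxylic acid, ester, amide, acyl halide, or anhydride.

9

OHC: aldehyde, 1 C=O (running total 1).
CH(CONH2): amide, 1 C=O (running total 2).
CH(NHCOCH3): amide, 1 C=O (running total 3).
CH(CONH2): amide, 1 C=O (running total 4).
CH2COOCH2: ester, 1 C=O (running total 5).
CH(COCH3): ketone, 1 C=O (running total 6).
CH(CHO): aldehyde, 1 C=O (running total 7).
CH(CONH2): amide, 1 C=O (running total 8).
CH2COOCH2: ester, 1 C=O (running total 9).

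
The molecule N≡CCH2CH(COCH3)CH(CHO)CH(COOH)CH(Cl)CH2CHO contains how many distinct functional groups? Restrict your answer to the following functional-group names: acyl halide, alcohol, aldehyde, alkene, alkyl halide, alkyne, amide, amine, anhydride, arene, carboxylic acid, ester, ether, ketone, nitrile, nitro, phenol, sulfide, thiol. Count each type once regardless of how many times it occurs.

5

Working along the chain:
  N≡C: N≡C–: carbon triple-bonded to nitrogen → nitrile.
  CH(COCH3): pendant –COCH3: carbonyl C bonded to two carbons → ketone.
  CH(CHO): pendant –CHO: carbonyl C bonded to C and H → aldehyde.
  CH(COOH): pendant –COOH: carbonyl C bonded to C and –OH → carboxylic acid.
  CH(Cl): halogen on an sp³ carbon → alkyl halide.
  CHO: terminal –CHO: carbonyl C bonded to H and C → aldehyde.
Distinct types present: aldehyde, alkyl halide, carboxylic acid, ketone, nitrile.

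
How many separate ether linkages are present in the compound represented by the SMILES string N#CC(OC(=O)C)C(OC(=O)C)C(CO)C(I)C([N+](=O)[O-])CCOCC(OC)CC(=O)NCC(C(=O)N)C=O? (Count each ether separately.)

2

Taking each segment in turn:
  N≡C: N≡C–: carbon triple-bonded to nitrogen → nitrile.
  CH(OCOCH3): pendant –OC(=O)CH3: an acyloxy group → ester.
  CH(OCOCH3): pendant –OC(=O)CH3: an acyloxy group → ester.
  CH(CH2OH): pendant –CH2OH on an sp³ backbone C → alcohol.
  CH(I): halogen on an sp³ carbon → alkyl halide.
  CH(NO2): –NO2 on an sp³ carbon → nitro (the N=O is not a carbonyl).
  CH2OCH2: C–O–C with sp³ carbons on both sides and no adjacent C=O → ether.
  CH(OCH3): pendant –OCH3: C–O–C with sp³ C, no adjacent C=O → ether.
  CH2CONHCH2: –C(=O)–N– linkage → amide (the N is not an amine).
  CH(CONH2): pendant –CONH2: carbonyl C bonded to C and N → amide.
  CHO: terminal –CHO: carbonyl C bonded to H and C → aldehyde.
Ether appears at: CH2OCH2, CH(OCH3) → 2.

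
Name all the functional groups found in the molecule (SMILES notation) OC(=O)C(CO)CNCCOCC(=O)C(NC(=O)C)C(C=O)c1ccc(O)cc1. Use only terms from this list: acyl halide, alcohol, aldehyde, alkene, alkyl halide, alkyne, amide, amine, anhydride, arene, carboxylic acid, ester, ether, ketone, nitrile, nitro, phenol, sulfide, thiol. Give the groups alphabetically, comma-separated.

alcohol, aldehyde, amide, amine, arene, carboxylic acid, ether, ketone, phenol

Reading the structure from left to right:
  HOOC: –COOH: carbonyl C bonded to –OH and C → carboxylic acid (the –OH is not a separate alcohol).
  CH(CH2OH): pendant –CH2OH on an sp³ backbone C → alcohol.
  CH2NHCH2: C–N–C with sp³ carbons and no adjacent C=O → amine (secondary).
  CH2OCH2: C–O–C with sp³ carbons on both sides and no adjacent C=O → ether.
  CO: –C(=O)– with carbon on both sides → ketone.
  CH(NHCOCH3): pendant –NHC(=O)CH3: N bonded to a carbonyl → amide (not amine).
  CH(CHO): pendant –CHO: carbonyl C bonded to C and H → aldehyde.
  C6H4OH: –OH attached directly to an aromatic ring → phenol (not alcohol); the ring itself is an arene.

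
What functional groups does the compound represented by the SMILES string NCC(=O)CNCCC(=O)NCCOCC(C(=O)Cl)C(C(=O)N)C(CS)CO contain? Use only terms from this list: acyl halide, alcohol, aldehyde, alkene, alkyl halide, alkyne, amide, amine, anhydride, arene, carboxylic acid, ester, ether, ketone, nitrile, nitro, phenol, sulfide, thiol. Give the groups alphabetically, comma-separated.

acyl halide, alcohol, amide, amine, ether, ketone, thiol

Taking each segment in turn:
  H2NCH2: –NH2 on an sp³ carbon with no adjacent C=O → amine.
  CO: –C(=O)– with carbon on both sides → ketone.
  CH2NHCH2: C–N–C with sp³ carbons and no adjacent C=O → amine (secondary).
  CH2CONHCH2: –C(=O)–N– linkage → amide (the N is not an amine).
  CH2OCH2: C–O–C with sp³ carbons on both sides and no adjacent C=O → ether.
  CH(COCl): pendant –C(=O)X: carbonyl C bonded to C and halogen → acyl halide.
  CH(CONH2): pendant –CONH2: carbonyl C bonded to C and N → amide.
  CH(CH2SH): pendant –CH2SH → thiol.
  CH2OH: –OH on an sp³ carbon → alcohol.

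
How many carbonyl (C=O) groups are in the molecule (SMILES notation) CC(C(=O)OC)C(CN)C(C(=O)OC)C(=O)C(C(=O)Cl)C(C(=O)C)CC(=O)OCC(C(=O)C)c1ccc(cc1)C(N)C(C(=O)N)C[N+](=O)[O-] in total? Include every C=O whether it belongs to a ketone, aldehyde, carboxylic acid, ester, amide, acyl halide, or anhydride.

CH(COOCH3): ester, 1 C=O (running total 1).
CH(COOCH3): ester, 1 C=O (running total 2).
CO: ketone, 1 C=O (running total 3).
CH(COCl): acyl halide, 1 C=O (running total 4).
CH(COCH3): ketone, 1 C=O (running total 5).
CH2COOCH2: ester, 1 C=O (running total 6).
CH(COCH3): ketone, 1 C=O (running total 7).
CH(CONH2): amide, 1 C=O (running total 8).

8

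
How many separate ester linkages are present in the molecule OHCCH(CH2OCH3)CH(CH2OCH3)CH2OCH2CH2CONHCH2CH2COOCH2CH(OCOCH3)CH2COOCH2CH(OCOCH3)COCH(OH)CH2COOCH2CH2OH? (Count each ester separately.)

Reading the structure from left to right:
  OHC: terminal –CHO: carbonyl C bonded to H and C → aldehyde.
  CH(CH2OCH3): pendant –CH2OCH3: C–O–C linkage → ether.
  CH(CH2OCH3): pendant –CH2OCH3: C–O–C linkage → ether.
  CH2OCH2: C–O–C with sp³ carbons on both sides and no adjacent C=O → ether.
  CH2CONHCH2: –C(=O)–N– linkage → amide (the N is not an amine).
  CH2COOCH2: –C(=O)–O–C with C on the carbonyl side → ester.
  CH(OCOCH3): pendant –OC(=O)CH3: an acyloxy group → ester.
  CH2COOCH2: –C(=O)–O–C with C on the carbonyl side → ester.
  CH(OCOCH3): pendant –OC(=O)CH3: an acyloxy group → ester.
  CO: –C(=O)– with carbon on both sides → ketone.
  CH(OH): –OH on an sp³ carbon → alcohol (secondary).
  CH2COOCH2: –C(=O)–O–C with C on the carbonyl side → ester.
  CH2OH: –OH on an sp³ carbon → alcohol.
Ester appears at: CH2COOCH2, CH(OCOCH3), CH2COOCH2, CH(OCOCH3), CH2COOCH2 → 5.

5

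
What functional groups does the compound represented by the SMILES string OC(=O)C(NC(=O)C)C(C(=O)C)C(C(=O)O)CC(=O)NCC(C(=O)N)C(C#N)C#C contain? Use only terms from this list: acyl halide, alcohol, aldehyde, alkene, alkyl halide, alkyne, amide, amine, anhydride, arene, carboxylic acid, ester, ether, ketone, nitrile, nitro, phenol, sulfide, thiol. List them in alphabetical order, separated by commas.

alkyne, amide, carboxylic acid, ketone, nitrile

Taking each segment in turn:
  HOOC: –COOH: carbonyl C bonded to –OH and C → carboxylic acid (the –OH is not a separate alcohol).
  CH(NHCOCH3): pendant –NHC(=O)CH3: N bonded to a carbonyl → amide (not amine).
  CH(COCH3): pendant –COCH3: carbonyl C bonded to two carbons → ketone.
  CH(COOH): pendant –COOH: carbonyl C bonded to C and –OH → carboxylic acid.
  CH2CONHCH2: –C(=O)–N– linkage → amide (the N is not an amine).
  CH(CONH2): pendant –CONH2: carbonyl C bonded to C and N → amide.
  CH(CN): pendant –C≡N: nitrile.
  C≡CH: C≡C triple bond → alkyne.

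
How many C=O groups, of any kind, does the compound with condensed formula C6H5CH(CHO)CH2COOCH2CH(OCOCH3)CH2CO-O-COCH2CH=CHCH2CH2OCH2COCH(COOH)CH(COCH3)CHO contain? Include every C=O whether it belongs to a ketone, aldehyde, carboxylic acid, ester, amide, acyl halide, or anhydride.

9

CH(CHO): aldehyde, 1 C=O (running total 1).
CH2COOCH2: ester, 1 C=O (running total 2).
CH(OCOCH3): ester, 1 C=O (running total 3).
CH2CO-O-COCH2: anhydride, 2 C=O (running total 5).
CO: ketone, 1 C=O (running total 6).
CH(COOH): carboxylic acid, 1 C=O (running total 7).
CH(COCH3): ketone, 1 C=O (running total 8).
CHO: aldehyde, 1 C=O (running total 9).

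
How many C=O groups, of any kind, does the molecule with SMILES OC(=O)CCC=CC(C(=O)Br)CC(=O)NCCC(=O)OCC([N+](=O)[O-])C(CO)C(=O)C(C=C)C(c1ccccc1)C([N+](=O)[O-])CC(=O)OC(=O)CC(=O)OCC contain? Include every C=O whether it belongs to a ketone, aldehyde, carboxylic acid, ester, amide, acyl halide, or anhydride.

8

HOOC: carboxylic acid, 1 C=O (running total 1).
CH(COBr): acyl halide, 1 C=O (running total 2).
CH2CONHCH2: amide, 1 C=O (running total 3).
CH2COOCH2: ester, 1 C=O (running total 4).
CO: ketone, 1 C=O (running total 5).
CH2CO-O-COCH2: anhydride, 2 C=O (running total 7).
COOCH2CH3: ester, 1 C=O (running total 8).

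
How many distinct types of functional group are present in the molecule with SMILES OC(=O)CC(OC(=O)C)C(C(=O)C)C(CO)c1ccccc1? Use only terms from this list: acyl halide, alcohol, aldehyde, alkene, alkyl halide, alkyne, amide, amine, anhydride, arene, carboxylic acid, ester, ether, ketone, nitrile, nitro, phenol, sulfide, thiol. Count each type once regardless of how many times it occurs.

Reading the structure from left to right:
  HOOC: –COOH: carbonyl C bonded to –OH and C → carboxylic acid (the –OH is not a separate alcohol).
  CH(OCOCH3): pendant –OC(=O)CH3: an acyloxy group → ester.
  CH(COCH3): pendant –COCH3: carbonyl C bonded to two carbons → ketone.
  CH(CH2OH): pendant –CH2OH on an sp³ backbone C → alcohol.
  C6H5: –C6H5 phenyl ring → arene.
Distinct types present: alcohol, arene, carboxylic acid, ester, ketone.

5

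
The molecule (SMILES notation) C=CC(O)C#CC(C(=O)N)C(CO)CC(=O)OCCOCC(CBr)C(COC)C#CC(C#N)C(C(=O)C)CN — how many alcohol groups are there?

2

Reading the structure from left to right:
  CH2=CH: C=C double bond → alkene.
  CH(OH): –OH on an sp³ carbon → alcohol (secondary).
  C≡C: C≡C triple bond → alkyne.
  CH(CONH2): pendant –CONH2: carbonyl C bonded to C and N → amide.
  CH(CH2OH): pendant –CH2OH on an sp³ backbone C → alcohol.
  CH2COOCH2: –C(=O)–O–C with C on the carbonyl side → ester.
  CH2OCH2: C–O–C with sp³ carbons on both sides and no adjacent C=O → ether.
  CH(CH2Br): pendant –CH2X: halogen on sp³ carbon → alkyl halide.
  CH(CH2OCH3): pendant –CH2OCH3: C–O–C linkage → ether.
  C≡C: C≡C triple bond → alkyne.
  CH(CN): pendant –C≡N: nitrile.
  CH(COCH3): pendant –COCH3: carbonyl C bonded to two carbons → ketone.
  CH2NH2: –NH2 on an sp³ carbon with no adjacent C=O → amine.
Alcohol appears at: CH(OH), CH(CH2OH) → 2.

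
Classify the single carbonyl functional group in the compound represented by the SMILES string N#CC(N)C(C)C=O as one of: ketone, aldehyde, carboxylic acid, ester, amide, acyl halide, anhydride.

The carbonyl is in the CHO segment: terminal –CHO: carbonyl C bonded to H and C → aldehyde.

aldehyde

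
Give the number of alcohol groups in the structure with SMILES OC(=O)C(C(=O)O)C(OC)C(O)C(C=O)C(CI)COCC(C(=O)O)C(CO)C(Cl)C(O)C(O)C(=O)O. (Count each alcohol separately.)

Reading the structure from left to right:
  HOOC: –COOH: carbonyl C bonded to –OH and C → carboxylic acid (the –OH is not a separate alcohol).
  CH(COOH): pendant –COOH: carbonyl C bonded to C and –OH → carboxylic acid.
  CH(OCH3): pendant –OCH3: C–O–C with sp³ C, no adjacent C=O → ether.
  CH(OH): –OH on an sp³ carbon → alcohol (secondary).
  CH(CHO): pendant –CHO: carbonyl C bonded to C and H → aldehyde.
  CH(CH2I): pendant –CH2X: halogen on sp³ carbon → alkyl halide.
  CH2OCH2: C–O–C with sp³ carbons on both sides and no adjacent C=O → ether.
  CH(COOH): pendant –COOH: carbonyl C bonded to C and –OH → carboxylic acid.
  CH(CH2OH): pendant –CH2OH on an sp³ backbone C → alcohol.
  CH(Cl): halogen on an sp³ carbon → alkyl halide.
  CH(OH): –OH on an sp³ carbon → alcohol (secondary).
  CH(OH): –OH on an sp³ carbon → alcohol (secondary).
  COOH: –COOH: carbonyl C bonded to –OH and C → carboxylic acid (the –OH is not a separate alcohol).
Alcohol appears at: CH(OH), CH(CH2OH), CH(OH), CH(OH) → 4.

4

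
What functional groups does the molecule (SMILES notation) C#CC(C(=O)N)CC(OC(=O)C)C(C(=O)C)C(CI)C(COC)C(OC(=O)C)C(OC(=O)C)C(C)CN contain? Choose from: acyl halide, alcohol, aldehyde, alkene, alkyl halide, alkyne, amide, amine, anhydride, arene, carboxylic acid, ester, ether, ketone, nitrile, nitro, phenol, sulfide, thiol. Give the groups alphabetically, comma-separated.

alkyl halide, alkyne, amide, amine, ester, ether, ketone

Working along the chain:
  HC≡C: C≡C triple bond → alkyne.
  CH(CONH2): pendant –CONH2: carbonyl C bonded to C and N → amide.
  CH(OCOCH3): pendant –OC(=O)CH3: an acyloxy group → ester.
  CH(COCH3): pendant –COCH3: carbonyl C bonded to two carbons → ketone.
  CH(CH2I): pendant –CH2X: halogen on sp³ carbon → alkyl halide.
  CH(CH2OCH3): pendant –CH2OCH3: C–O–C linkage → ether.
  CH(OCOCH3): pendant –OC(=O)CH3: an acyloxy group → ester.
  CH(OCOCH3): pendant –OC(=O)CH3: an acyloxy group → ester.
  CH2NH2: –NH2 on an sp³ carbon with no adjacent C=O → amine.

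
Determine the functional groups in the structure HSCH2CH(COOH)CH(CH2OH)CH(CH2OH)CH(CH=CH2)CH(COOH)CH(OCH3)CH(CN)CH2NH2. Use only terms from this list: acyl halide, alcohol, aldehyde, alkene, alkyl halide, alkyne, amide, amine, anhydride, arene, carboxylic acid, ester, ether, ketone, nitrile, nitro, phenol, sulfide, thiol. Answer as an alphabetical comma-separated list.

alcohol, alkene, amine, carboxylic acid, ether, nitrile, thiol

Taking each segment in turn:
  HSCH2: –SH on an sp³ carbon → thiol.
  CH(COOH): pendant –COOH: carbonyl C bonded to C and –OH → carboxylic acid.
  CH(CH2OH): pendant –CH2OH on an sp³ backbone C → alcohol.
  CH(CH2OH): pendant –CH2OH on an sp³ backbone C → alcohol.
  CH(CH=CH2): pendant –CH=CH2: C=C double bond → alkene.
  CH(COOH): pendant –COOH: carbonyl C bonded to C and –OH → carboxylic acid.
  CH(OCH3): pendant –OCH3: C–O–C with sp³ C, no adjacent C=O → ether.
  CH(CN): pendant –C≡N: nitrile.
  CH2NH2: –NH2 on an sp³ carbon with no adjacent C=O → amine.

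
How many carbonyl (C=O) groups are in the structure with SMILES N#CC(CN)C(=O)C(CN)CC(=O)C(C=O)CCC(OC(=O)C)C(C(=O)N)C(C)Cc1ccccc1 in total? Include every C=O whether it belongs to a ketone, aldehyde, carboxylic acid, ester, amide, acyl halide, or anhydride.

5

CO: ketone, 1 C=O (running total 1).
CO: ketone, 1 C=O (running total 2).
CH(CHO): aldehyde, 1 C=O (running total 3).
CH(OCOCH3): ester, 1 C=O (running total 4).
CH(CONH2): amide, 1 C=O (running total 5).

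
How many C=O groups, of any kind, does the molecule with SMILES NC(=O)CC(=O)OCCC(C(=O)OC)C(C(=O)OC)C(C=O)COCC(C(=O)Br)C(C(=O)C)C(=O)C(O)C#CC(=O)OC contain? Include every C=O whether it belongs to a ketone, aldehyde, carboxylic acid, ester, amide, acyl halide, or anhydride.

9

H2NCO: amide, 1 C=O (running total 1).
CH2COOCH2: ester, 1 C=O (running total 2).
CH(COOCH3): ester, 1 C=O (running total 3).
CH(COOCH3): ester, 1 C=O (running total 4).
CH(CHO): aldehyde, 1 C=O (running total 5).
CH(COBr): acyl halide, 1 C=O (running total 6).
CH(COCH3): ketone, 1 C=O (running total 7).
CO: ketone, 1 C=O (running total 8).
COOCH3: ester, 1 C=O (running total 9).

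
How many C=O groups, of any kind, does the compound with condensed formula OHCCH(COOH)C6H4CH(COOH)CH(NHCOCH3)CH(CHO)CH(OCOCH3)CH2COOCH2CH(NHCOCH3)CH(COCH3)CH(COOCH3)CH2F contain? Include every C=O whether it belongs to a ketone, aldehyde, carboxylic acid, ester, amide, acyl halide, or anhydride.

10

OHC: aldehyde, 1 C=O (running total 1).
CH(COOH): carboxylic acid, 1 C=O (running total 2).
CH(COOH): carboxylic acid, 1 C=O (running total 3).
CH(NHCOCH3): amide, 1 C=O (running total 4).
CH(CHO): aldehyde, 1 C=O (running total 5).
CH(OCOCH3): ester, 1 C=O (running total 6).
CH2COOCH2: ester, 1 C=O (running total 7).
CH(NHCOCH3): amide, 1 C=O (running total 8).
CH(COCH3): ketone, 1 C=O (running total 9).
CH(COOCH3): ester, 1 C=O (running total 10).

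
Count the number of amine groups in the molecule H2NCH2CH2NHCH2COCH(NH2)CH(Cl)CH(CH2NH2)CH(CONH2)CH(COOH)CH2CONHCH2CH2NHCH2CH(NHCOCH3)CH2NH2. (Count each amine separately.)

6

–NH2 on an sp³ carbon with no adjacent C=O → amine.
C–N–C with sp³ carbons and no adjacent C=O → amine (secondary).
–C(=O)– with carbon on both sides → ketone.
–NH2 on an sp³ carbon with no adjacent C=O → amine.
halogen on an sp³ carbon → alkyl halide.
pendant –CH2NH2: N on sp³ C, no adjacent C=O → amine.
pendant –CONH2: carbonyl C bonded to C and N → amide.
pendant –COOH: carbonyl C bonded to C and –OH → carboxylic acid.
–C(=O)–N– linkage → amide (the N is not an amine).
C–N–C with sp³ carbons and no adjacent C=O → amine (secondary).
pendant –NHC(=O)CH3: N bonded to a carbonyl → amide (not amine).
–NH2 on an sp³ carbon with no adjacent C=O → amine.
Amine appears at: H2NCH2, CH2NHCH2, CH(NH2), CH(CH2NH2), CH2NHCH2, CH2NH2 → 6.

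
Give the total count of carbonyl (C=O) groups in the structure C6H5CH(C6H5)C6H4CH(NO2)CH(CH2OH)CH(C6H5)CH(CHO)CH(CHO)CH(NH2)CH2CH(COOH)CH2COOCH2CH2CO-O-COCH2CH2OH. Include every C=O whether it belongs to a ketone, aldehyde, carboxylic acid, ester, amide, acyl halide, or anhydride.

CH(CHO): aldehyde, 1 C=O (running total 1).
CH(CHO): aldehyde, 1 C=O (running total 2).
CH(COOH): carboxylic acid, 1 C=O (running total 3).
CH2COOCH2: ester, 1 C=O (running total 4).
CH2CO-O-COCH2: anhydride, 2 C=O (running total 6).

6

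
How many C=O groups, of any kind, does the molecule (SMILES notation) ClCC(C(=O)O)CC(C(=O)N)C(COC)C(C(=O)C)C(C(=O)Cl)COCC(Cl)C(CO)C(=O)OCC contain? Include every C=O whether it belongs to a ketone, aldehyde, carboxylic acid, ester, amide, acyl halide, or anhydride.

5

CH(COOH): carboxylic acid, 1 C=O (running total 1).
CH(CONH2): amide, 1 C=O (running total 2).
CH(COCH3): ketone, 1 C=O (running total 3).
CH(COCl): acyl halide, 1 C=O (running total 4).
COOCH2CH3: ester, 1 C=O (running total 5).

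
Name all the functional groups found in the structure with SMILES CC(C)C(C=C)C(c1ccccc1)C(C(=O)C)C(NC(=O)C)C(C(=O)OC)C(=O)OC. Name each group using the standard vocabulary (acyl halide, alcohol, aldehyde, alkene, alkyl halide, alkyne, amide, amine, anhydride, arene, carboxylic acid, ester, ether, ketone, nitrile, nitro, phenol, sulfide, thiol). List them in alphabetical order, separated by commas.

alkene, amide, arene, ester, ketone

pendant –CH=CH2: C=C double bond → alkene.
pendant –C6H5: benzene ring → arene.
pendant –COCH3: carbonyl C bonded to two carbons → ketone.
pendant –NHC(=O)CH3: N bonded to a carbonyl → amide (not amine).
pendant –COOCH3: carbonyl C bonded to C and –OCH3 → ester.
–C(=O)OCH3: carbonyl C bonded to C and to –OCH3 → ester (not ketone + ether).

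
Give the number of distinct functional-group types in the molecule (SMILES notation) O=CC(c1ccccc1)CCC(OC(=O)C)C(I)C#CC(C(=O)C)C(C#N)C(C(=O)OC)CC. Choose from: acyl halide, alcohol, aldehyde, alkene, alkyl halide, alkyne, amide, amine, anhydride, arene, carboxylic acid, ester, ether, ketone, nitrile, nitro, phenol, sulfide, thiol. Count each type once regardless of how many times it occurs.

7

terminal –CHO: carbonyl C bonded to H and C → aldehyde.
pendant –C6H5: benzene ring → arene.
pendant –OC(=O)CH3: an acyloxy group → ester.
halogen on an sp³ carbon → alkyl halide.
C≡C triple bond → alkyne.
pendant –COCH3: carbonyl C bonded to two carbons → ketone.
pendant –C≡N: nitrile.
pendant –COOCH3: carbonyl C bonded to C and –OCH3 → ester.
Distinct types present: aldehyde, alkyl halide, alkyne, arene, ester, ketone, nitrile.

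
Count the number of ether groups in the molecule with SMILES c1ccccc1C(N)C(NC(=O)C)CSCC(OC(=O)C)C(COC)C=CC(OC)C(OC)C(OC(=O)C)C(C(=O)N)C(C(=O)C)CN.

3

Working along the chain:
  C6H5: C6H5– phenyl ring → arene.
  CH(NH2): –NH2 on an sp³ carbon with no adjacent C=O → amine.
  CH(NHCOCH3): pendant –NHC(=O)CH3: N bonded to a carbonyl → amide (not amine).
  CH2SCH2: C–S–C linkage → sulfide (thioether).
  CH(OCOCH3): pendant –OC(=O)CH3: an acyloxy group → ester.
  CH(CH2OCH3): pendant –CH2OCH3: C–O–C linkage → ether.
  CH=CH: C=C double bond → alkene.
  CH(OCH3): pendant –OCH3: C–O–C with sp³ C, no adjacent C=O → ether.
  CH(OCH3): pendant –OCH3: C–O–C with sp³ C, no adjacent C=O → ether.
  CH(OCOCH3): pendant –OC(=O)CH3: an acyloxy group → ester.
  CH(CONH2): pendant –CONH2: carbonyl C bonded to C and N → amide.
  CH(COCH3): pendant –COCH3: carbonyl C bonded to two carbons → ketone.
  CH2NH2: –NH2 on an sp³ carbon with no adjacent C=O → amine.
Ether appears at: CH(CH2OCH3), CH(OCH3), CH(OCH3) → 3.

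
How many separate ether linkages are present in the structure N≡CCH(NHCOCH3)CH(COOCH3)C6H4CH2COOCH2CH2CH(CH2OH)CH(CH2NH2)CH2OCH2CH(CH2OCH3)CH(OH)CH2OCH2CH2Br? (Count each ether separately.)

3

N≡C–: carbon triple-bonded to nitrogen → nitrile.
pendant –NHC(=O)CH3: N bonded to a carbonyl → amide (not amine).
pendant –COOCH3: carbonyl C bonded to C and –OCH3 → ester.
para-disubstituted benzene ring → arene.
–C(=O)–O–C with C on the carbonyl side → ester.
pendant –CH2OH on an sp³ backbone C → alcohol.
pendant –CH2NH2: N on sp³ C, no adjacent C=O → amine.
C–O–C with sp³ carbons on both sides and no adjacent C=O → ether.
pendant –CH2OCH3: C–O–C linkage → ether.
–OH on an sp³ carbon → alcohol (secondary).
C–O–C with sp³ carbons on both sides and no adjacent C=O → ether.
halogen on an sp³ carbon → alkyl halide.
Ether appears at: CH2OCH2, CH(CH2OCH3), CH2OCH2 → 3.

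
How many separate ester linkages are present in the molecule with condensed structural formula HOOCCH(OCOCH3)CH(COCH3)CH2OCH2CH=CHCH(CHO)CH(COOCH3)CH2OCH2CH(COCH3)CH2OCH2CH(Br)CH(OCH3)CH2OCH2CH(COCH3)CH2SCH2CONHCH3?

2

–COOH: carbonyl C bonded to –OH and C → carboxylic acid (the –OH is not a separate alcohol).
pendant –OC(=O)CH3: an acyloxy group → ester.
pendant –COCH3: carbonyl C bonded to two carbons → ketone.
C–O–C with sp³ carbons on both sides and no adjacent C=O → ether.
C=C double bond → alkene.
pendant –CHO: carbonyl C bonded to C and H → aldehyde.
pendant –COOCH3: carbonyl C bonded to C and –OCH3 → ester.
C–O–C with sp³ carbons on both sides and no adjacent C=O → ether.
pendant –COCH3: carbonyl C bonded to two carbons → ketone.
C–O–C with sp³ carbons on both sides and no adjacent C=O → ether.
halogen on an sp³ carbon → alkyl halide.
pendant –OCH3: C–O–C with sp³ C, no adjacent C=O → ether.
C–O–C with sp³ carbons on both sides and no adjacent C=O → ether.
pendant –COCH3: carbonyl C bonded to two carbons → ketone.
C–S–C linkage → sulfide (thioether).
–C(=O)NHCH3: carbonyl C bonded to C and to N → amide (the N is not an amine).
Ester appears at: CH(OCOCH3), CH(COOCH3) → 2.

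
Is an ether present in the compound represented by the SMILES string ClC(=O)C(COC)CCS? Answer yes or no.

–C(=O)Cl: carbonyl C bonded to C and to a halogen → acyl halide (not alkyl halide).
pendant –CH2OCH3: C–O–C linkage → ether.
–SH on an sp³ carbon → thiol.
The CH(CH2OCH3) segment supplies the ether: pendant –CH2OCH3: C–O–C linkage → ether.

yes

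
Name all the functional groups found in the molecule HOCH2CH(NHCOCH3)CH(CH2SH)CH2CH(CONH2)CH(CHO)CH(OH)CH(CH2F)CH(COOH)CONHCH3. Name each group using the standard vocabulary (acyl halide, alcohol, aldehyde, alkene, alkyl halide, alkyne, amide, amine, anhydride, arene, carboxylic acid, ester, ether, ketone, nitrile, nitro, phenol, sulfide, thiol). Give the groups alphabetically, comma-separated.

Working along the chain:
  HOCH2: HO– on an sp³ carbon → alcohol.
  CH(NHCOCH3): pendant –NHC(=O)CH3: N bonded to a carbonyl → amide (not amine).
  CH(CH2SH): pendant –CH2SH → thiol.
  CH(CONH2): pendant –CONH2: carbonyl C bonded to C and N → amide.
  CH(CHO): pendant –CHO: carbonyl C bonded to C and H → aldehyde.
  CH(OH): –OH on an sp³ carbon → alcohol (secondary).
  CH(CH2F): pendant –CH2X: halogen on sp³ carbon → alkyl halide.
  CH(COOH): pendant –COOH: carbonyl C bonded to C and –OH → carboxylic acid.
  CONHCH3: –C(=O)NHCH3: carbonyl C bonded to C and to N → amide (the N is not an amine).

alcohol, aldehyde, alkyl halide, amide, carboxylic acid, thiol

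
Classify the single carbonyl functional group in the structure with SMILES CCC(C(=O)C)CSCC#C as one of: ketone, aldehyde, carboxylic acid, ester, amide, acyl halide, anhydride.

ketone

The carbonyl is in the CH(COCH3) segment: pendant –COCH3: carbonyl C bonded to two carbons → ketone.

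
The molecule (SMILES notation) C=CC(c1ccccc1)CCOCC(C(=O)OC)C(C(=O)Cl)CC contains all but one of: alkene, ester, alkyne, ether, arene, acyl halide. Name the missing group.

ether: present (CH2OCH2 — C–O–C with sp³ carbons on both sides and no adjacent C=O → ether).
arene: present (CH(C6H5) — pendant –C6H5: benzene ring → arene).
ester: present (CH(COOCH3) — pendant –COOCH3: carbonyl C bonded to C and –OCH3 → ester).
acyl halide: present (CH(COCl) — pendant –C(=O)X: carbonyl C bonded to C and halogen → acyl halide).
alkene: present (CH2=CH — C=C double bond → alkene).
alkyne: no segment matches this pattern.

alkyne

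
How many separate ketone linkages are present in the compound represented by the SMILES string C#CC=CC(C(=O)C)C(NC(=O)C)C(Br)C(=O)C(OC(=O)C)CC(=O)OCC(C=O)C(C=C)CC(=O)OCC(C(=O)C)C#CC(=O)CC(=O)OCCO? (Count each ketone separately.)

Reading the structure from left to right:
  HC≡C: C≡C triple bond → alkyne.
  CH=CH: C=C double bond → alkene.
  CH(COCH3): pendant –COCH3: carbonyl C bonded to two carbons → ketone.
  CH(NHCOCH3): pendant –NHC(=O)CH3: N bonded to a carbonyl → amide (not amine).
  CH(Br): halogen on an sp³ carbon → alkyl halide.
  CO: –C(=O)– with carbon on both sides → ketone.
  CH(OCOCH3): pendant –OC(=O)CH3: an acyloxy group → ester.
  CH2COOCH2: –C(=O)–O–C with C on the carbonyl side → ester.
  CH(CHO): pendant –CHO: carbonyl C bonded to C and H → aldehyde.
  CH(CH=CH2): pendant –CH=CH2: C=C double bond → alkene.
  CH2COOCH2: –C(=O)–O–C with C on the carbonyl side → ester.
  CH(COCH3): pendant –COCH3: carbonyl C bonded to two carbons → ketone.
  C≡C: C≡C triple bond → alkyne.
  CO: –C(=O)– with carbon on both sides → ketone.
  CH2COOCH2: –C(=O)–O–C with C on the carbonyl side → ester.
  CH2OH: –OH on an sp³ carbon → alcohol.
Ketone appears at: CH(COCH3), CO, CH(COCH3), CO → 4.

4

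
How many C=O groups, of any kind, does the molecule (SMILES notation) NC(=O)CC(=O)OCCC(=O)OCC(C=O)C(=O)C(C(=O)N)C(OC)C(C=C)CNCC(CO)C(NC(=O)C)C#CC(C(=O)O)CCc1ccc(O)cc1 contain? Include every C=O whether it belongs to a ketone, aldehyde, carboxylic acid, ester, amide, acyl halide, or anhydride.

8

H2NCO: amide, 1 C=O (running total 1).
CH2COOCH2: ester, 1 C=O (running total 2).
CH2COOCH2: ester, 1 C=O (running total 3).
CH(CHO): aldehyde, 1 C=O (running total 4).
CO: ketone, 1 C=O (running total 5).
CH(CONH2): amide, 1 C=O (running total 6).
CH(NHCOCH3): amide, 1 C=O (running total 7).
CH(COOH): carboxylic acid, 1 C=O (running total 8).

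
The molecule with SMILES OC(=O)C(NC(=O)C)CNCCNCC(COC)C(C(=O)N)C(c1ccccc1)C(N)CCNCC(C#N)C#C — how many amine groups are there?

Working along the chain:
  HOOC: –COOH: carbonyl C bonded to –OH and C → carboxylic acid (the –OH is not a separate alcohol).
  CH(NHCOCH3): pendant –NHC(=O)CH3: N bonded to a carbonyl → amide (not amine).
  CH2NHCH2: C–N–C with sp³ carbons and no adjacent C=O → amine (secondary).
  CH2NHCH2: C–N–C with sp³ carbons and no adjacent C=O → amine (secondary).
  CH(CH2OCH3): pendant –CH2OCH3: C–O–C linkage → ether.
  CH(CONH2): pendant –CONH2: carbonyl C bonded to C and N → amide.
  CH(C6H5): pendant –C6H5: benzene ring → arene.
  CH(NH2): –NH2 on an sp³ carbon with no adjacent C=O → amine.
  CH2NHCH2: C–N–C with sp³ carbons and no adjacent C=O → amine (secondary).
  CH(CN): pendant –C≡N: nitrile.
  C≡CH: C≡C triple bond → alkyne.
Amine appears at: CH2NHCH2, CH2NHCH2, CH(NH2), CH2NHCH2 → 4.

4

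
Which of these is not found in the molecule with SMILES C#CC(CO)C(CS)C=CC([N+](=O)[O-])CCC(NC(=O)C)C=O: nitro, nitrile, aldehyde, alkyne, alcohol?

nitrile

nitro: present (CH(NO2) — –NO2 on an sp³ carbon → nitro (the N=O is not a carbonyl)).
alkyne: present (HC≡C — C≡C triple bond → alkyne).
alcohol: present (CH(CH2OH) — pendant –CH2OH on an sp³ backbone C → alcohol).
aldehyde: present (CHO — terminal –CHO: carbonyl C bonded to H and C → aldehyde).
nitrile: absent. In HC≡C, the triple bond is C≡C, not C≡N.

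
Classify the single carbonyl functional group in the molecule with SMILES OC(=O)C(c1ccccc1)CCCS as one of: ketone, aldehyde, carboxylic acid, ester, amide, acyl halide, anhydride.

carboxylic acid

The carbonyl is in the HOOC segment: –COOH: carbonyl C bonded to –OH and C → carboxylic acid (the –OH is not a separate alcohol).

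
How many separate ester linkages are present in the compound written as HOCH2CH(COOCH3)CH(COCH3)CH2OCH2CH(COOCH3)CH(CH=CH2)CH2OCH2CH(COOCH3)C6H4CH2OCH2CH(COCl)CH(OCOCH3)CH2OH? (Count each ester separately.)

4

HO– on an sp³ carbon → alcohol.
pendant –COOCH3: carbonyl C bonded to C and –OCH3 → ester.
pendant –COCH3: carbonyl C bonded to two carbons → ketone.
C–O–C with sp³ carbons on both sides and no adjacent C=O → ether.
pendant –COOCH3: carbonyl C bonded to C and –OCH3 → ester.
pendant –CH=CH2: C=C double bond → alkene.
C–O–C with sp³ carbons on both sides and no adjacent C=O → ether.
pendant –COOCH3: carbonyl C bonded to C and –OCH3 → ester.
para-disubstituted benzene ring → arene.
C–O–C with sp³ carbons on both sides and no adjacent C=O → ether.
pendant –C(=O)X: carbonyl C bonded to C and halogen → acyl halide.
pendant –OC(=O)CH3: an acyloxy group → ester.
–OH on an sp³ carbon → alcohol.
Ester appears at: CH(COOCH3), CH(COOCH3), CH(COOCH3), CH(OCOCH3) → 4.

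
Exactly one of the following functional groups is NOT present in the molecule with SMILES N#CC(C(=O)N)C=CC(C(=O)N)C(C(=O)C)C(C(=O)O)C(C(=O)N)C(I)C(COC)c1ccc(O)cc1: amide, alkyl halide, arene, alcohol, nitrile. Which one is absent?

arene: present (C6H4OH — –OH attached directly to an aromatic ring → phenol (not alcohol); the ring itself is an arene).
nitrile: present (N≡C — N≡C–: carbon triple-bonded to nitrogen → nitrile).
amide: present (CH(CONH2) — pendant –CONH2: carbonyl C bonded to C and N → amide).
alkyl halide: present (CH(I) — halogen on an sp³ carbon → alkyl halide).
alcohol: absent. In CH(COOH), the –OH sits on a carbonyl carbon, making it part of a carboxylic acid, not an alcohol. In C6H4OH, the –OH is on an aromatic ring carbon; that is a phenol, not an alcohol.

alcohol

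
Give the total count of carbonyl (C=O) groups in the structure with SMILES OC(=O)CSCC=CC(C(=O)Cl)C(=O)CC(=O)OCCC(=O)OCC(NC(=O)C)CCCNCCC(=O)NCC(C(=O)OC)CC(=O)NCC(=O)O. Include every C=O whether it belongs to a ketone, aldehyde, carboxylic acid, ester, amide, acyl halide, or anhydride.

HOOC: carboxylic acid, 1 C=O (running total 1).
CH(COCl): acyl halide, 1 C=O (running total 2).
CO: ketone, 1 C=O (running total 3).
CH2COOCH2: ester, 1 C=O (running total 4).
CH2COOCH2: ester, 1 C=O (running total 5).
CH(NHCOCH3): amide, 1 C=O (running total 6).
CH2CONHCH2: amide, 1 C=O (running total 7).
CH(COOCH3): ester, 1 C=O (running total 8).
CH2CONHCH2: amide, 1 C=O (running total 9).
COOH: carboxylic acid, 1 C=O (running total 10).

10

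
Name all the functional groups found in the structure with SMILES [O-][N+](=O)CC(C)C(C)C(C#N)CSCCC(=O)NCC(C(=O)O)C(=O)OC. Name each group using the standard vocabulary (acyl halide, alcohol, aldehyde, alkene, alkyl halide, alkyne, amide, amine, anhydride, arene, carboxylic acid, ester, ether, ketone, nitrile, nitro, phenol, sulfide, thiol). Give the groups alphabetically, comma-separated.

Reading the structure from left to right:
  O2NCH2: –NO2 on carbon → nitro group.
  CH(CN): pendant –C≡N: nitrile.
  CH2SCH2: C–S–C linkage → sulfide (thioether).
  CH2CONHCH2: –C(=O)–N– linkage → amide (the N is not an amine).
  CH(COOH): pendant –COOH: carbonyl C bonded to C and –OH → carboxylic acid.
  COOCH3: –C(=O)OCH3: carbonyl C bonded to C and to –OCH3 → ester (not ketone + ether).

amide, carboxylic acid, ester, nitrile, nitro, sulfide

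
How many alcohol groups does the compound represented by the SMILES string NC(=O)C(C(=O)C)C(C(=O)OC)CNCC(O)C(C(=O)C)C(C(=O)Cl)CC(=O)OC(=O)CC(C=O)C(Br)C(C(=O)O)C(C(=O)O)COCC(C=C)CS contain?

1

–C(=O)NH2: carbonyl C bonded to C and to N → amide (the N is not a separate amine).
pendant –COCH3: carbonyl C bonded to two carbons → ketone.
pendant –COOCH3: carbonyl C bonded to C and –OCH3 → ester.
C–N–C with sp³ carbons and no adjacent C=O → amine (secondary).
–OH on an sp³ carbon → alcohol (secondary).
pendant –COCH3: carbonyl C bonded to two carbons → ketone.
pendant –C(=O)X: carbonyl C bonded to C and halogen → acyl halide.
two acyl groups sharing one oxygen, –C(=O)–O–C(=O)– → anhydride.
pendant –CHO: carbonyl C bonded to C and H → aldehyde.
halogen on an sp³ carbon → alkyl halide.
pendant –COOH: carbonyl C bonded to C and –OH → carboxylic acid.
pendant –COOH: carbonyl C bonded to C and –OH → carboxylic acid.
C–O–C with sp³ carbons on both sides and no adjacent C=O → ether.
pendant –CH=CH2: C=C double bond → alkene.
–SH on an sp³ carbon → thiol.
Alcohol appears at: CH(OH) → 1.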